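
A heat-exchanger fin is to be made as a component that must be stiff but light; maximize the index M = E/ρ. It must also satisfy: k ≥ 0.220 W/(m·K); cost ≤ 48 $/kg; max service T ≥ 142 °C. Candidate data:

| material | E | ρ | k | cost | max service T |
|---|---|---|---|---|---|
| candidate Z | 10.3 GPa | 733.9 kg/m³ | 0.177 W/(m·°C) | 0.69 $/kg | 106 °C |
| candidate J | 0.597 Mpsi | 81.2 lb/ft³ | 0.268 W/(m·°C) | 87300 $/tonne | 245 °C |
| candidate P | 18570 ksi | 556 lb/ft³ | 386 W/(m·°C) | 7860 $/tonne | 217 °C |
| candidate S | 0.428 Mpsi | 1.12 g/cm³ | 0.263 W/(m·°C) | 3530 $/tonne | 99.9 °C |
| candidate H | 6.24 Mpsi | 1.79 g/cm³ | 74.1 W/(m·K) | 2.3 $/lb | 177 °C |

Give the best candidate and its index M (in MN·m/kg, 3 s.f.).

Screen on constraints: k ≥ 0.220 W/(m·K); cost ≤ 48 $/kg; max service T ≥ 142 °C. Survivors: candidate P, candidate H.
In SI units:
  candidate P: E = 128.0 GPa, ρ = 8906 kg/m³
  candidate H: E = 43.02 GPa, ρ = 1790 kg/m³
  candidate H: M = 24.0 MN·m/kg
  candidate P: M = 14.4 MN·m/kg
The maximum is for candidate H.

candidate H, M = 24.0 MN·m/kg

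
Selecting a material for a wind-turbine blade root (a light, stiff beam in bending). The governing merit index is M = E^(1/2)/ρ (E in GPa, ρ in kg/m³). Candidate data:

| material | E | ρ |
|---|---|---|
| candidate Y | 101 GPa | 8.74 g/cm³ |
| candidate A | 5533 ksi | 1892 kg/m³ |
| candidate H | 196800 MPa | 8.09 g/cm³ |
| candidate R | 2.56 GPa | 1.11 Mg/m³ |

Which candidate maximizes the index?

candidate A

In SI units:
  candidate Y: E = 101.0 GPa, ρ = 8740 kg/m³
  candidate A: E = 38.15 GPa, ρ = 1892 kg/m³
  candidate H: E = 196.8 GPa, ρ = 8090 kg/m³
  candidate R: E = 2.560 GPa, ρ = 1110 kg/m³
  candidate A: M = 3.26×10⁻³
  candidate H: M = 1.73×10⁻³
  candidate R: M = 1.44×10⁻³
  candidate Y: M = 1.15×10⁻³
Highest index: candidate A.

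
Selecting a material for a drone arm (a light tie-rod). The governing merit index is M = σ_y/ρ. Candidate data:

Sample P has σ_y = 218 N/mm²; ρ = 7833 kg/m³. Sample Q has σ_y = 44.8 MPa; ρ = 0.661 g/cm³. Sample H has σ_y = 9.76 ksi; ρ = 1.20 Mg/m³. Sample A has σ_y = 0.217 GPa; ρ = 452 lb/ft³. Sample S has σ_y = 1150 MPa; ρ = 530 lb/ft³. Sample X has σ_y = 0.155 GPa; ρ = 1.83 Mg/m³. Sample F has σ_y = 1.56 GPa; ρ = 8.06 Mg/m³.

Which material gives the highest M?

sample F

Putting every candidate on a common basis:
  sample P: σ_y = 218.0 MPa, ρ = 7833 kg/m³
  sample Q: σ_y = 44.80 MPa, ρ = 661.0 kg/m³
  sample H: σ_y = 67.29 MPa, ρ = 1200 kg/m³
  sample A: σ_y = 217.0 MPa, ρ = 7240 kg/m³
  sample S: σ_y = 1150 MPa, ρ = 8490 kg/m³
  sample X: σ_y = 155.0 MPa, ρ = 1830 kg/m³
  sample F: σ_y = 1560 MPa, ρ = 8060 kg/m³
  sample F: M = 194 kN·m/kg
  sample S: M = 135 kN·m/kg
  sample X: M = 84.7 kN·m/kg
  sample Q: M = 67.8 kN·m/kg
  sample H: M = 56.1 kN·m/kg
  sample A: M = 30.0 kN·m/kg
  sample P: M = 27.8 kN·m/kg
Sample F ranks first.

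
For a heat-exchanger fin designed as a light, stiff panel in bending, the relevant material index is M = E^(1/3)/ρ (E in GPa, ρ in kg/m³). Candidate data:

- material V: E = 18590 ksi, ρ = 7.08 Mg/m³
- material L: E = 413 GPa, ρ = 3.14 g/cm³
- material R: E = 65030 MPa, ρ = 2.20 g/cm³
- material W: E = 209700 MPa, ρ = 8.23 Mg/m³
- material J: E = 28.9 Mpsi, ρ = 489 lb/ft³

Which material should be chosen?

material L

Normalizing units and computing the index:
  material V: E = 128.2 GPa, ρ = 7080 kg/m³
  material L: E = 413.0 GPa, ρ = 3140 kg/m³
  material R: E = 65.03 GPa, ρ = 2200 kg/m³
  material W: E = 209.7 GPa, ρ = 8230 kg/m³
  material J: E = 199.3 GPa, ρ = 7833 kg/m³
  material L: M = 2.37×10⁻³
  material R: M = 1.83×10⁻³
  material J: M = 0.746×10⁻³
  material W: M = 0.722×10⁻³
  material V: M = 0.712×10⁻³
Highest index: material L.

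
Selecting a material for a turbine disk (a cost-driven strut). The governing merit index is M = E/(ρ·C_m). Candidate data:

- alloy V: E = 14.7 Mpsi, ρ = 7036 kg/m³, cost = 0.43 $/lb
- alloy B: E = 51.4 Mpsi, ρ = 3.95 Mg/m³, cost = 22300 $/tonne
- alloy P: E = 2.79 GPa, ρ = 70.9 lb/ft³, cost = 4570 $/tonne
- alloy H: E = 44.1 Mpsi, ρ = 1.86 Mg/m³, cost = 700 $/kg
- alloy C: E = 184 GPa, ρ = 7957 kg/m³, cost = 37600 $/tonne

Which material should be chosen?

Convert each candidate to consistent units, then evaluate M:
  alloy V: E = 101.4 GPa, ρ = 7036 kg/m³, cost = 0.9480 $/kg
  alloy B: E = 354.4 GPa, ρ = 3950 kg/m³, cost = 22.30 $/kg
  alloy P: E = 2.790 GPa, ρ = 1136 kg/m³, cost = 4.570 $/kg
  alloy H: E = 304.1 GPa, ρ = 1860 kg/m³, cost = 700.0 $/kg
  alloy C: E = 184.0 GPa, ρ = 7957 kg/m³, cost = 37.60 $/kg
  alloy V: M = 15.2 MN·m per $
  alloy B: M = 4.02 MN·m per $
  alloy C: M = 0.615 MN·m per $
  alloy P: M = 0.538 MN·m per $
  alloy H: M = 0.234 MN·m per $
The maximum is for alloy V.

alloy V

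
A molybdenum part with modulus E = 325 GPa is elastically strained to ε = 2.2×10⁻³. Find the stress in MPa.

715 MPa

σ = E·ε = 325000 MPa × 2.2×10⁻³ = 715 MPa.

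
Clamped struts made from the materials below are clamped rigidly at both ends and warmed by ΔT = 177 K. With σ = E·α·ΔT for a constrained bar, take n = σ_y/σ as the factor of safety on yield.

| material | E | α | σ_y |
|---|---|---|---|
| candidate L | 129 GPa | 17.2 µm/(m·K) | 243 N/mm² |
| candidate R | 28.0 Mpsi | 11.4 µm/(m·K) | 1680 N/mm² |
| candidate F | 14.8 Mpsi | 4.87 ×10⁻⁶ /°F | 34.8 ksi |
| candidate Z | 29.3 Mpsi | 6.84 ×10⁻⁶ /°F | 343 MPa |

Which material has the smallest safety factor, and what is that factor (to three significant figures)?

candidate L, n = 0.619

Per material, after unit conversion:
  candidate L: E = 129.0, α = 17.2, σ_y = 243.0 → σ = 393 MPa, n = 0.619
  candidate R: E = 193.1, α = 11.4, σ_y = 1680 → σ = 390 MPa, n = 4.31
  candidate F: E = 102.0, α = 8.77, σ_y = 239.9 → σ = 158 MPa, n = 1.52
  candidate Z: E = 202.0, α = 12.3, σ_y = 343.0 → σ = 440 MPa, n = 0.779
The minimum is candidate L at n = 0.619.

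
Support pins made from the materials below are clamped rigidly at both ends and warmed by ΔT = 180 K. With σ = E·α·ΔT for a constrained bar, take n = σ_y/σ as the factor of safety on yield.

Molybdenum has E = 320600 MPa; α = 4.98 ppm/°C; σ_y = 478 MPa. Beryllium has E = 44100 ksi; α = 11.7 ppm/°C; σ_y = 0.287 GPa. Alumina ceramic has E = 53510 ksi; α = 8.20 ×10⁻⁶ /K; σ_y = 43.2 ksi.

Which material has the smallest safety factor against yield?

With everything in SI (GPa, ×10⁻⁶/K, MPa):
  molybdenum: E = 320.6, α = 4.98, σ_y = 478.0 → σ = 287 MPa, n = 1.66
  beryllium: E = 304.1, α = 11.7, σ_y = 287.0 → σ = 640 MPa, n = 0.448
  alumina ceramic: E = 368.9, α = 8.20, σ_y = 297.9 → σ = 545 MPa, n = 0.547
The minimum is beryllium at n = 0.448.

beryllium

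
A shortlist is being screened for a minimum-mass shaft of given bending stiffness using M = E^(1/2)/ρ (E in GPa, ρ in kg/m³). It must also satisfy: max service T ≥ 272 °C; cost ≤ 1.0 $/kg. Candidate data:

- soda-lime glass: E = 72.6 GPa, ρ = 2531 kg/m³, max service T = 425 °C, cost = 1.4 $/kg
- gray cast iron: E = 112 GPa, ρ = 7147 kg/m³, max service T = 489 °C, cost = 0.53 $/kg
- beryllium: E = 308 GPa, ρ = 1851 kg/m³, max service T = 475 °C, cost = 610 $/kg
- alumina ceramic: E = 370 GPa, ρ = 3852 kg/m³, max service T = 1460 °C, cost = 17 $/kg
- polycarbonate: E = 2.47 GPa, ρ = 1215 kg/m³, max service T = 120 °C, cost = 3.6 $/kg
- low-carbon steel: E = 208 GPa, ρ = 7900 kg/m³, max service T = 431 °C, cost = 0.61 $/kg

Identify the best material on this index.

Screen on constraints: max service T ≥ 272 °C; cost ≤ 1.0 $/kg. Survivors: gray cast iron, low-carbon steel.
Per-candidate index values:
  low-carbon steel: M = 1.83×10⁻³
  gray cast iron: M = 1.48×10⁻³
Low-carbon steel ranks first.

low-carbon steel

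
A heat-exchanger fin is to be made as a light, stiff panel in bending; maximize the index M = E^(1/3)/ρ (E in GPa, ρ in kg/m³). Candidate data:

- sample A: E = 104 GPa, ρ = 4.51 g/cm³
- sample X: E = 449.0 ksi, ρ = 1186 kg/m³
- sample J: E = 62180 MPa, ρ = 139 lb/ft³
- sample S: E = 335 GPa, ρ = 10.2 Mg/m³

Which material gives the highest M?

Putting every candidate on a common basis:
  sample A: E = 104.0 GPa, ρ = 4510 kg/m³
  sample X: E = 3.096 GPa, ρ = 1186 kg/m³
  sample J: E = 62.18 GPa, ρ = 2227 kg/m³
  sample S: E = 335.0 GPa, ρ = 10200 kg/m³
  sample J: M = 1.78×10⁻³
  sample X: M = 1.23×10⁻³
  sample A: M = 1.04×10⁻³
  sample S: M = 0.681×10⁻³
Sample J has the largest M.

sample J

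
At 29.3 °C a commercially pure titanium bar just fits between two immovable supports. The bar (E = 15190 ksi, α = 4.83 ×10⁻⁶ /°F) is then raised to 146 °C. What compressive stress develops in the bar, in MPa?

E = 15190 ksi = 104.7 GPa.
α = 4.83×10⁻⁶/°F × 9/5 = 8.69×10⁻⁶/K.
ΔT = 116.7 K. Constrained thermal stress σ = E·α·ΔT = 104.7×10³ MPa × 8.69×10⁻⁶ × 116.7 = 106 MPa (compressive).

106 MPa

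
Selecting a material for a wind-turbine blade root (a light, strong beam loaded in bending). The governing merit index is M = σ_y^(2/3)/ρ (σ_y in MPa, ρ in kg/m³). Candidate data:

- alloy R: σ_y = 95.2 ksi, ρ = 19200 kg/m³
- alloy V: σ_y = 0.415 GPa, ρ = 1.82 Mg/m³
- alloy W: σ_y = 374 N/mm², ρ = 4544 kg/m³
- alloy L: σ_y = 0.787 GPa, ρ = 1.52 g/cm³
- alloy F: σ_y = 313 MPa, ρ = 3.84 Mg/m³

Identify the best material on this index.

alloy L

In SI units:
  alloy R: σ_y = 656.4 MPa, ρ = 19200 kg/m³
  alloy V: σ_y = 415.0 MPa, ρ = 1820 kg/m³
  alloy W: σ_y = 374.0 MPa, ρ = 4544 kg/m³
  alloy L: σ_y = 787.0 MPa, ρ = 1520 kg/m³
  alloy F: σ_y = 313.0 MPa, ρ = 3840 kg/m³
  alloy L: M = 56.1×10⁻³
  alloy V: M = 30.6×10⁻³
  alloy F: M = 12.0×10⁻³
  alloy W: M = 11.4×10⁻³
  alloy R: M = 3.93×10⁻³
Alloy L ranks first.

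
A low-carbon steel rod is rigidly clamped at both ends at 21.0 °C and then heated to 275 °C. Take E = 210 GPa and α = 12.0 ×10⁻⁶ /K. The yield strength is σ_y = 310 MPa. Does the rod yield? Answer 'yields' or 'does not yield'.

ΔT = 254.0 K. Constrained thermal stress σ = E·α·ΔT = 210.0×10³ MPa × 12.0×10⁻⁶ × 254.0 = 640 MPa (compressive).
Compare to σ_y = 310 MPa: σ ≥ σ_y, so it yields.

yields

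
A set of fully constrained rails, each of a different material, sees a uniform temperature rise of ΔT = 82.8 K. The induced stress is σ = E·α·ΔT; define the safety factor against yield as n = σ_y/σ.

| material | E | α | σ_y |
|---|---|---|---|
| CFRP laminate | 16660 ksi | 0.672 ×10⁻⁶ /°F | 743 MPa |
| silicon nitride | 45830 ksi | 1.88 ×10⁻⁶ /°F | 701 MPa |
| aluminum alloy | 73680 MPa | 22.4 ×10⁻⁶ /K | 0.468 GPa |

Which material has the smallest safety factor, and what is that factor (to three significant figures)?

Per material, after unit conversion:
  CFRP laminate: E = 114.9, α = 1.21, σ_y = 743.0 → σ = 11.5 MPa, n = 64.6
  silicon nitride: E = 316.0, α = 3.38, σ_y = 701.0 → σ = 88.5 MPa, n = 7.92
  aluminum alloy: E = 73.68, α = 22.4, σ_y = 468.0 → σ = 137 MPa, n = 3.42
Aluminum alloy has the lowest safety factor, n = 3.42.

aluminum alloy, n = 3.42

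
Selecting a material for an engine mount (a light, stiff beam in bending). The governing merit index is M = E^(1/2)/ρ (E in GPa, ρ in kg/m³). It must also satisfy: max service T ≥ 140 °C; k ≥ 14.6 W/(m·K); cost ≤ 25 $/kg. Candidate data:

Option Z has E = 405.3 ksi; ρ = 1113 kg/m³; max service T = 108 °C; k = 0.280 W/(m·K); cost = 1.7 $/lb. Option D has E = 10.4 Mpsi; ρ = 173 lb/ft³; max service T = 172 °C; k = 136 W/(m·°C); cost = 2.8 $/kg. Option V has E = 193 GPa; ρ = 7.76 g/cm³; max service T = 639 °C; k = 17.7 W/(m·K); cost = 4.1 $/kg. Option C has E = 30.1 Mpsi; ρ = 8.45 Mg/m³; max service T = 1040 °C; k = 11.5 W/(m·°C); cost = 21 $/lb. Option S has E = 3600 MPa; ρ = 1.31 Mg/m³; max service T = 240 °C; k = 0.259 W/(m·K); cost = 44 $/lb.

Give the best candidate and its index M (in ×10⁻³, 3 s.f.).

option D, M = 3.06×10⁻³

Screen on constraints: max service T ≥ 140 °C; k ≥ 14.6 W/(m·K); cost ≤ 25 $/kg. Survivors: option D, option V.
Convert each candidate to consistent units, then evaluate M:
  option D: E = 71.71 GPa, ρ = 2771 kg/m³
  option V: E = 193.0 GPa, ρ = 7760 kg/m³
  option D: M = 3.06×10⁻³
  option V: M = 1.79×10⁻³
Option D has the largest M.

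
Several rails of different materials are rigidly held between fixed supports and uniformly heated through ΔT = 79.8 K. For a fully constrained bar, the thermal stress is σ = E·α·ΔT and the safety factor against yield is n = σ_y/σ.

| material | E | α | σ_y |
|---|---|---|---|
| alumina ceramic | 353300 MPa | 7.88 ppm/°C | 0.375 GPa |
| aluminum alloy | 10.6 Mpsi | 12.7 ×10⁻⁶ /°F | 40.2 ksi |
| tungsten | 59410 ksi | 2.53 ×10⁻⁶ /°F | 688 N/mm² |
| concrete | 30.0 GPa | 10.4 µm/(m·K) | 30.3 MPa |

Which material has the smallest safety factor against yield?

concrete

With everything in SI (GPa, ×10⁻⁶/K, MPa):
  alumina ceramic: E = 353.3, α = 7.88, σ_y = 375.0 → σ = 222 MPa, n = 1.69
  aluminum alloy: E = 73.08, α = 22.9, σ_y = 277.2 → σ = 133 MPa, n = 2.08
  tungsten: E = 409.6, α = 4.55, σ_y = 688.0 → σ = 149 MPa, n = 4.62
  concrete: E = 30.00, α = 10.4, σ_y = 30.30 → σ = 24.9 MPa, n = 1.22
Concrete has the lowest safety factor, n = 1.22.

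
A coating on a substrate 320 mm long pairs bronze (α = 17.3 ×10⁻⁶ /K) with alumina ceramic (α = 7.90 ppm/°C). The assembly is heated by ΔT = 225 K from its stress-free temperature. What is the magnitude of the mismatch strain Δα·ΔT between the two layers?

Δα = |17.3 − 7.90|×10⁻⁶/K = 9.40×10⁻⁶/K.
Mismatch strain = Δα·ΔT = 9.40×10⁻⁶ × 225.0 = 2.12×10⁻³.

2.12×10⁻³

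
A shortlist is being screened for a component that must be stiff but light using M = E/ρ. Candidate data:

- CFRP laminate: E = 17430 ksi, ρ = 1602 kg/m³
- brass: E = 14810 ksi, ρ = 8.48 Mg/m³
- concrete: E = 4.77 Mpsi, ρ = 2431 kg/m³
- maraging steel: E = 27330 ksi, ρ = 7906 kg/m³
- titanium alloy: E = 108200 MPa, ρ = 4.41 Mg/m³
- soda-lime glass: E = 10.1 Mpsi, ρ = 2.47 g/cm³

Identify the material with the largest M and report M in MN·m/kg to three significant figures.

Convert each candidate to consistent units, then evaluate M:
  CFRP laminate: E = 120.2 GPa, ρ = 1602 kg/m³
  brass: E = 102.1 GPa, ρ = 8480 kg/m³
  concrete: E = 32.89 GPa, ρ = 2431 kg/m³
  maraging steel: E = 188.4 GPa, ρ = 7906 kg/m³
  titanium alloy: E = 108.2 GPa, ρ = 4410 kg/m³
  soda-lime glass: E = 69.64 GPa, ρ = 2470 kg/m³
  CFRP laminate: M = 75.0 MN·m/kg
  soda-lime glass: M = 28.2 MN·m/kg
  titanium alloy: M = 24.5 MN·m/kg
  maraging steel: M = 23.8 MN·m/kg
  concrete: M = 13.5 MN·m/kg
  brass: M = 12.0 MN·m/kg
CFRP laminate ranks first.

CFRP laminate, M = 75.0 MN·m/kg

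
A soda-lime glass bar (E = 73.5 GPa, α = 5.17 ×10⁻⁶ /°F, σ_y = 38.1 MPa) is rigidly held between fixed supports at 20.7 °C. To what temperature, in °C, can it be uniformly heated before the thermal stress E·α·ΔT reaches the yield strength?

76.4 °C

α = 5.17×10⁻⁶/°F × 9/5 = 9.31×10⁻⁶/K.
E·α·ΔT = 38.10 MPa ⇒ ΔT = 38.10 / (73.50×10³ × 9.31×10⁻⁶) = 55.70 K.
T = 20.7 + 55.70 = 76.40 °C.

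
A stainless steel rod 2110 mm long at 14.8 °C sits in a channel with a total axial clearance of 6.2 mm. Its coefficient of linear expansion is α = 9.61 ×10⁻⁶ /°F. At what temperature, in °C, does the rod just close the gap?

185 °C

α = 9.61×10⁻⁶/°F × 9/5 = 17.3×10⁻⁶/K.
α·L₀·ΔT = 6.2 mm ⇒ ΔT = 6.2 / (17.3×10⁻⁶ × 2110.0) = 169.9 K.
T = 14.8 + 169.9 = 184.7 °C.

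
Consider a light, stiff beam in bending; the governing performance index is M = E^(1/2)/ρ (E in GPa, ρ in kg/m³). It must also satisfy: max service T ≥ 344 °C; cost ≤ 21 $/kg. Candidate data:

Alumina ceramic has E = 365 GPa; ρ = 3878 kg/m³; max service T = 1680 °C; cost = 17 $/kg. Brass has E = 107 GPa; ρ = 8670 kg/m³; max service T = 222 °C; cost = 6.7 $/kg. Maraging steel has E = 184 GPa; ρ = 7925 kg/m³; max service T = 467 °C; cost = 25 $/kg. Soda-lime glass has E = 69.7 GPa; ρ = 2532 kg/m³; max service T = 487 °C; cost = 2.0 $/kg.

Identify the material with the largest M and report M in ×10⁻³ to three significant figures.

alumina ceramic, M = 4.93×10⁻³

Screen on constraints: max service T ≥ 344 °C; cost ≤ 21 $/kg. Survivors: alumina ceramic, soda-lime glass.
Computing M directly (units already consistent):
  alumina ceramic: M = 4.93×10⁻³
  soda-lime glass: M = 3.30×10⁻³
Alumina ceramic ranks first.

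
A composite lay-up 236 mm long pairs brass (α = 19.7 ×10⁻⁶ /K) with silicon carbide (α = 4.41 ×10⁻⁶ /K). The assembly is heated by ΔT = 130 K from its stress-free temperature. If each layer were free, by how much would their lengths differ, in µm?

Δα = |19.7 − 4.41|×10⁻⁶/K = 15.3×10⁻⁶/K.
ΔL_mismatch = Δα·L·ΔT = 15.3×10⁻⁶ × 236.0 mm × 130.0 K = 469 µm.

469 µm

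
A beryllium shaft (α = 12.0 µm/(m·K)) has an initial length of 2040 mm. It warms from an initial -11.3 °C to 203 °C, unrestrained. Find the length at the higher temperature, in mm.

2045.2 mm

ΔT = 203 − (-11.3) = 214.3 K.
ΔL = α·L₀·ΔT = 12.0×10⁻⁶ × 2040 mm × 214.3 K = 5.25 mm.
L = L₀ + ΔL = 2040 + 5.25 = 2045.2 mm.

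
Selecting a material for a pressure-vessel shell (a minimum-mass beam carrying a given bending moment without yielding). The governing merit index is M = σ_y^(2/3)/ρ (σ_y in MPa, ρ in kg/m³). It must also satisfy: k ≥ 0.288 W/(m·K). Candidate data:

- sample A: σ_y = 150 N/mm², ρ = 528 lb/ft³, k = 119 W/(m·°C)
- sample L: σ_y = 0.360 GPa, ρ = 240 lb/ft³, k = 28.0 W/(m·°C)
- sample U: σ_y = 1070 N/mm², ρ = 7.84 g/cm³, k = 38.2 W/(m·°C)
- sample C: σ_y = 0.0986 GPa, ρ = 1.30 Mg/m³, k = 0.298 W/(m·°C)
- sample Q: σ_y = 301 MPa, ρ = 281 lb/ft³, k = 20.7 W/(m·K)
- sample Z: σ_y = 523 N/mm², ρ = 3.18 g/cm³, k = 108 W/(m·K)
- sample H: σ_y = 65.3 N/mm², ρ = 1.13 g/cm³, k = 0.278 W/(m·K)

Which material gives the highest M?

Screen on constraints: k ≥ 0.288 W/(m·K). Survivors: sample A, sample L, sample U, sample C, sample Q, sample Z.
Normalizing units and computing the index:
  sample A: σ_y = 150.0 MPa, ρ = 8458 kg/m³
  sample L: σ_y = 360.0 MPa, ρ = 3844 kg/m³
  sample U: σ_y = 1070 MPa, ρ = 7840 kg/m³
  sample C: σ_y = 98.60 MPa, ρ = 1300 kg/m³
  sample Q: σ_y = 301.0 MPa, ρ = 4501 kg/m³
  sample Z: σ_y = 523.0 MPa, ρ = 3180 kg/m³
  sample Z: M = 20.4×10⁻³
  sample C: M = 16.4×10⁻³
  sample U: M = 13.3×10⁻³
  sample L: M = 13.2×10⁻³
  sample Q: M = 9.98×10⁻³
  sample A: M = 3.34×10⁻³
Sample Z has the largest M.

sample Z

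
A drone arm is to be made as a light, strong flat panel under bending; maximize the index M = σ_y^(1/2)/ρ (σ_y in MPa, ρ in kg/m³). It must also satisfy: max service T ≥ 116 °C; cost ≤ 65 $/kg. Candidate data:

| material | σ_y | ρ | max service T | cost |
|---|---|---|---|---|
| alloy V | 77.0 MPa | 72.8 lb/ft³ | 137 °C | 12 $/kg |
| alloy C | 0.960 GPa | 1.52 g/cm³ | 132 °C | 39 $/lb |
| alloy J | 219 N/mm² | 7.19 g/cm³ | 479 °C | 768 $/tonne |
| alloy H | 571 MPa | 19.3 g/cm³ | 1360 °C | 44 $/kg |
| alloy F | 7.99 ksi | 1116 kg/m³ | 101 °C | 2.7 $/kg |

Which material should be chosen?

Screen on constraints: max service T ≥ 116 °C; cost ≤ 65 $/kg. Survivors: alloy V, alloy J, alloy H.
Convert each candidate to consistent units, then evaluate M:
  alloy V: σ_y = 77.00 MPa, ρ = 1166 kg/m³
  alloy J: σ_y = 219.0 MPa, ρ = 7190 kg/m³
  alloy H: σ_y = 571.0 MPa, ρ = 19300 kg/m³
  alloy V: M = 7.52×10⁻³
  alloy J: M = 2.06×10⁻³
  alloy H: M = 1.24×10⁻³
Alloy V ranks first.

alloy V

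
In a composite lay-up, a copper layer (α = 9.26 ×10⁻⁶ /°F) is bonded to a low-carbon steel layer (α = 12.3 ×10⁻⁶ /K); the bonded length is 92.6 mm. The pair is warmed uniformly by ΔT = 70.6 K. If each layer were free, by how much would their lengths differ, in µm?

copper: α = 9.26×10⁻⁶/°F × 9/5 = 16.7×10⁻⁶/K.
Δα = |16.7 − 12.3|×10⁻⁶/K = 4.37×10⁻⁶/K.
ΔL_mismatch = Δα·L·ΔT = 4.37×10⁻⁶ × 92.6 mm × 70.6 K = 28.6 µm.

28.6 µm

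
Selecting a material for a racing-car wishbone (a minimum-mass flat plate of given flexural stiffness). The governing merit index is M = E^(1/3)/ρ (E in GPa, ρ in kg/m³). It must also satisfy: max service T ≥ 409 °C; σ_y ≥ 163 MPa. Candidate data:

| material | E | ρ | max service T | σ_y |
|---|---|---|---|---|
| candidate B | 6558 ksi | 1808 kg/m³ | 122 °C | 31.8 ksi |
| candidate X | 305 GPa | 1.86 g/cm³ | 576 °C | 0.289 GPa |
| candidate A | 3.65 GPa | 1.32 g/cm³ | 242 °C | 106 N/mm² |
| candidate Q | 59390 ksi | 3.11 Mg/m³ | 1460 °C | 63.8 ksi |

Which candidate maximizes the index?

candidate X

Screen on constraints: max service T ≥ 409 °C; σ_y ≥ 163 MPa. Survivors: candidate X, candidate Q.
Normalizing units and computing the index:
  candidate X: E = 305.0 GPa, ρ = 1860 kg/m³
  candidate Q: E = 409.5 GPa, ρ = 3110 kg/m³
  candidate X: M = 3.62×10⁻³
  candidate Q: M = 2.39×10⁻³
Highest index: candidate X.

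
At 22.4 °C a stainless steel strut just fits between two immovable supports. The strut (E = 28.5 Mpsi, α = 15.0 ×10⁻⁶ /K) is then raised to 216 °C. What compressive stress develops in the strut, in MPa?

E = 28.5 Mpsi = 196.5 GPa.
ΔT = 193.6 K. Constrained thermal stress σ = E·α·ΔT = 196.5×10³ MPa × 15.0×10⁻⁶ × 193.6 = 571 MPa (compressive).

571 MPa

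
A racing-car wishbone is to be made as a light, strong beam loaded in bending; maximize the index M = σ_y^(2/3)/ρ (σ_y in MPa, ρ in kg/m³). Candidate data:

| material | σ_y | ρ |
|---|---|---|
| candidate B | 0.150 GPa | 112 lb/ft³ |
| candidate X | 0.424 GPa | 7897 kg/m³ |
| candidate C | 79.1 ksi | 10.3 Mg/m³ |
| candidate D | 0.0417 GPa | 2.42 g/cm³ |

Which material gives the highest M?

In SI units:
  candidate B: σ_y = 150.0 MPa, ρ = 1794 kg/m³
  candidate X: σ_y = 424.0 MPa, ρ = 7897 kg/m³
  candidate C: σ_y = 545.4 MPa, ρ = 10300 kg/m³
  candidate D: σ_y = 41.70 MPa, ρ = 2420 kg/m³
  candidate B: M = 15.7×10⁻³
  candidate X: M = 7.15×10⁻³
  candidate C: M = 6.48×10⁻³
  candidate D: M = 4.97×10⁻³
Candidate B ranks first.

candidate B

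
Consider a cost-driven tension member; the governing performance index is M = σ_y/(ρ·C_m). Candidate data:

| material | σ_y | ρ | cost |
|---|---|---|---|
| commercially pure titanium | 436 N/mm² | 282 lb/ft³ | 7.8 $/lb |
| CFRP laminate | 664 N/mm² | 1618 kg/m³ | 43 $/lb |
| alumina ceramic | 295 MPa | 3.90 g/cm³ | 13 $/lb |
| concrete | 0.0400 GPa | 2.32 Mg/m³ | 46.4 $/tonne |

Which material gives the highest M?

In SI units:
  commercially pure titanium: σ_y = 436.0 MPa, ρ = 4517 kg/m³, cost = 17.20 $/kg
  CFRP laminate: σ_y = 664.0 MPa, ρ = 1618 kg/m³, cost = 94.80 $/kg
  alumina ceramic: σ_y = 295.0 MPa, ρ = 3900 kg/m³, cost = 28.66 $/kg
  concrete: σ_y = 40.00 MPa, ρ = 2320 kg/m³, cost = 0.04640 $/kg
  concrete: M = 372 kN·m per $
  commercially pure titanium: M = 5.61 kN·m per $
  CFRP laminate: M = 4.33 kN·m per $
  alumina ceramic: M = 2.64 kN·m per $
Concrete has the largest M.

concrete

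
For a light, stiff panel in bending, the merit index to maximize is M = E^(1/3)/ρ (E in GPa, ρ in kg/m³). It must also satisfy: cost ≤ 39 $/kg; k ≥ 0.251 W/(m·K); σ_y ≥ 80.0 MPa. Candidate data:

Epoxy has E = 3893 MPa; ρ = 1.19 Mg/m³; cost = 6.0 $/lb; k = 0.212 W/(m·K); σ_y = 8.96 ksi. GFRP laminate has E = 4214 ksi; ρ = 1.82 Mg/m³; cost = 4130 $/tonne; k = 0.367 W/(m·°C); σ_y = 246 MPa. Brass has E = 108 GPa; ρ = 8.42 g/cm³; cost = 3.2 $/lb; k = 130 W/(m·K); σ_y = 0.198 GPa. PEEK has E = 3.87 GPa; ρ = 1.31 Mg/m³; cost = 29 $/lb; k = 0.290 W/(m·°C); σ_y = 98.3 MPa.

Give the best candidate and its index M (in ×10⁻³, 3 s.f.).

GFRP laminate, M = 1.69×10⁻³

Screen on constraints: cost ≤ 39 $/kg; k ≥ 0.251 W/(m·K); σ_y ≥ 80.0 MPa. Survivors: GFRP laminate, brass.
Convert each candidate to consistent units, then evaluate M:
  GFRP laminate: E = 29.05 GPa, ρ = 1820 kg/m³
  brass: E = 108.0 GPa, ρ = 8420 kg/m³
  GFRP laminate: M = 1.69×10⁻³
  brass: M = 0.566×10⁻³
GFRP laminate ranks first.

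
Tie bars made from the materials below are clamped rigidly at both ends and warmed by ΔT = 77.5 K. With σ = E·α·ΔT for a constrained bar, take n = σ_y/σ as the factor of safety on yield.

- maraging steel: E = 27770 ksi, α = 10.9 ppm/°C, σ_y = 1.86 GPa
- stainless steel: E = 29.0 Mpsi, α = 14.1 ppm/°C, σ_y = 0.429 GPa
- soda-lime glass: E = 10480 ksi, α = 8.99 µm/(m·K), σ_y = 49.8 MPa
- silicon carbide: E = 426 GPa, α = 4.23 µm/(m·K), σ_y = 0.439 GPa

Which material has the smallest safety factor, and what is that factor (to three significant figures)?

Converting E to GPa, α to ×10⁻⁶/K, σ_y to MPa, then σ and n for each:
  maraging steel: E = 191.5, α = 10.9, σ_y = 1860 → σ = 162 MPa, n = 11.5
  stainless steel: E = 199.9, α = 14.1, σ_y = 429.0 → σ = 218 MPa, n = 1.96
  soda-lime glass: E = 72.26, α = 8.99, σ_y = 49.80 → σ = 50.3 MPa, n = 0.989
  silicon carbide: E = 426.0, α = 4.23, σ_y = 439.0 → σ = 140 MPa, n = 3.14
The minimum is soda-lime glass at n = 0.989.

soda-lime glass, n = 0.989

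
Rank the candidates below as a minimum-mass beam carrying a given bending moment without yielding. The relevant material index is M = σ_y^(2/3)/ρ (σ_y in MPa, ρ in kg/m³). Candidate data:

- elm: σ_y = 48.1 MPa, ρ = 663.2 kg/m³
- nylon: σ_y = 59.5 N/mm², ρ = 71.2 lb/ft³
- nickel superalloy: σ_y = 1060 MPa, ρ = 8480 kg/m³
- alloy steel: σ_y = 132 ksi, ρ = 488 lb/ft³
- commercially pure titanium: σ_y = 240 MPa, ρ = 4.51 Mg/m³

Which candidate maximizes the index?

elm

Normalizing units and computing the index:
  elm: σ_y = 48.10 MPa, ρ = 663.2 kg/m³
  nylon: σ_y = 59.50 MPa, ρ = 1141 kg/m³
  nickel superalloy: σ_y = 1060 MPa, ρ = 8480 kg/m³
  alloy steel: σ_y = 910.1 MPa, ρ = 7817 kg/m³
  commercially pure titanium: σ_y = 240.0 MPa, ρ = 4510 kg/m³
  elm: M = 19.9×10⁻³
  nylon: M = 13.4×10⁻³
  nickel superalloy: M = 12.3×10⁻³
  alloy steel: M = 12.0×10⁻³
  commercially pure titanium: M = 8.56×10⁻³
Highest index: elm.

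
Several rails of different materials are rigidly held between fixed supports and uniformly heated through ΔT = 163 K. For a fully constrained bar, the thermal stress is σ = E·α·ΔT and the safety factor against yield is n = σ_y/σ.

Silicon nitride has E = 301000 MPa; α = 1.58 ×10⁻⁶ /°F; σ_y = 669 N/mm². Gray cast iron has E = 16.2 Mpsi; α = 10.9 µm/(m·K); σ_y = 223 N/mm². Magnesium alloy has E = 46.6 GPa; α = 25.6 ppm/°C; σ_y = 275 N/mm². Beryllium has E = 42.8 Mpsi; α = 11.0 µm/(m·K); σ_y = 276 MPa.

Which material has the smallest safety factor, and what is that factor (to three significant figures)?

Per material, after unit conversion:
  silicon nitride: E = 301.0, α = 2.84, σ_y = 669.0 → σ = 140 MPa, n = 4.79
  gray cast iron: E = 111.7, α = 10.9, σ_y = 223.0 → σ = 198 MPa, n = 1.12
  magnesium alloy: E = 46.60, α = 25.6, σ_y = 275.0 → σ = 194 MPa, n = 1.41
  beryllium: E = 295.1, α = 11.0, σ_y = 276.0 → σ = 529 MPa, n = 0.522
Beryllium has the lowest safety factor, n = 0.522.

beryllium, n = 0.522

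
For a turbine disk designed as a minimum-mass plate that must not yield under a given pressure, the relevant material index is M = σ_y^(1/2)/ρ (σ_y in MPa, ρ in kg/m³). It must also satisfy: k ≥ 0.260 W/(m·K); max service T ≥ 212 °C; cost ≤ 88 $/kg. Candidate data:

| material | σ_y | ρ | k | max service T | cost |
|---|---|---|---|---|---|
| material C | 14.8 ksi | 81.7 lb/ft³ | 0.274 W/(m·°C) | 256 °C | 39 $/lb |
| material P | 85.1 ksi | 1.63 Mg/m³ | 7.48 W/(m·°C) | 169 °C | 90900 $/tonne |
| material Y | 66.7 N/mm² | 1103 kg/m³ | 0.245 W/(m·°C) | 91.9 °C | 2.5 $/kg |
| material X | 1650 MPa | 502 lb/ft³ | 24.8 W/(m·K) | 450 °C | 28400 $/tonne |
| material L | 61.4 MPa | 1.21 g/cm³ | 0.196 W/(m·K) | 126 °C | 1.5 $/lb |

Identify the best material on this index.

Screen on constraints: k ≥ 0.260 W/(m·K); max service T ≥ 212 °C; cost ≤ 88 $/kg. Survivors: material C, material X.
Normalizing units and computing the index:
  material C: σ_y = 102.0 MPa, ρ = 1309 kg/m³
  material X: σ_y = 1650 MPa, ρ = 8041 kg/m³
  material C: M = 7.72×10⁻³
  material X: M = 5.05×10⁻³
Highest index: material C.

material C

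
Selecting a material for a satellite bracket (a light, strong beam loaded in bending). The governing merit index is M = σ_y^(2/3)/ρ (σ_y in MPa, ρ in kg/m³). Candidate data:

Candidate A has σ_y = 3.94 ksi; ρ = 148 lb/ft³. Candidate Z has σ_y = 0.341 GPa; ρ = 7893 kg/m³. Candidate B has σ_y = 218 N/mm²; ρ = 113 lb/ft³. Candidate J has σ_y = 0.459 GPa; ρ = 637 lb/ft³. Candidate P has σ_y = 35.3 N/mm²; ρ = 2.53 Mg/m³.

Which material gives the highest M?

Convert each candidate to consistent units, then evaluate M:
  candidate A: σ_y = 27.17 MPa, ρ = 2371 kg/m³
  candidate Z: σ_y = 341.0 MPa, ρ = 7893 kg/m³
  candidate B: σ_y = 218.0 MPa, ρ = 1810 kg/m³
  candidate J: σ_y = 459.0 MPa, ρ = 10200 kg/m³
  candidate P: σ_y = 35.30 MPa, ρ = 2530 kg/m³
  candidate B: M = 20.0×10⁻³
  candidate Z: M = 6.18×10⁻³
  candidate J: M = 5.83×10⁻³
  candidate P: M = 4.25×10⁻³
  candidate A: M = 3.81×10⁻³
The maximum is for candidate B.

candidate B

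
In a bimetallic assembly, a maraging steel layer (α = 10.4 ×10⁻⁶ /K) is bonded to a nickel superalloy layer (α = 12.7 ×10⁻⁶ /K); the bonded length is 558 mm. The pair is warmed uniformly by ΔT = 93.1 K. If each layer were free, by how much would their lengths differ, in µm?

119 µm

Δα = |10.4 − 12.7|×10⁻⁶/K = 2.30×10⁻⁶/K.
ΔL_mismatch = Δα·L·ΔT = 2.30×10⁻⁶ × 558.0 mm × 93.1 K = 119 µm.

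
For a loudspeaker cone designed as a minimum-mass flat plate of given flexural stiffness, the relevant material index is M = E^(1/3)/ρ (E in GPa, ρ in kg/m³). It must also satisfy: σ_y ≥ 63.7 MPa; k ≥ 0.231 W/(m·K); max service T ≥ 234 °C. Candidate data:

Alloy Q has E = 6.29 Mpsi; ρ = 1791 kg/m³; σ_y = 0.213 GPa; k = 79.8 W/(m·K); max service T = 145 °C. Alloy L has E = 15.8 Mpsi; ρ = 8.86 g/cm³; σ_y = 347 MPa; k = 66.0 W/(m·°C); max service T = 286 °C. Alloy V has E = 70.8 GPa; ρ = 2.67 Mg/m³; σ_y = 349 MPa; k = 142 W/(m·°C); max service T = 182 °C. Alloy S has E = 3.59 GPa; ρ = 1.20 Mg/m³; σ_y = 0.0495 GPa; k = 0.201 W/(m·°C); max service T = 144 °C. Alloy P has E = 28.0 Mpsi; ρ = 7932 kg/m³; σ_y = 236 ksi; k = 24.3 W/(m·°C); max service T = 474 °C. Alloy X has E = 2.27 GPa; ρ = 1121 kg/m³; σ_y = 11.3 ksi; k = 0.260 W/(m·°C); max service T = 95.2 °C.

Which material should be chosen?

Screen on constraints: σ_y ≥ 63.7 MPa; k ≥ 0.231 W/(m·K); max service T ≥ 234 °C. Survivors: alloy L, alloy P.
Convert each candidate to consistent units, then evaluate M:
  alloy L: E = 108.9 GPa, ρ = 8860 kg/m³
  alloy P: E = 193.1 GPa, ρ = 7932 kg/m³
  alloy P: M = 0.729×10⁻³
  alloy L: M = 0.539×10⁻³
Alloy P ranks first.

alloy P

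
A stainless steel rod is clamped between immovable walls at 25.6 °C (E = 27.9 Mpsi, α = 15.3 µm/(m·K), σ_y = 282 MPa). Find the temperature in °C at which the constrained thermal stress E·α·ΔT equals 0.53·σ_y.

E = 27.9 Mpsi = 192.4 GPa.
E·α·ΔT = 149.5 MPa ⇒ ΔT = 149.5 / (192.4×10³ × 15.3×10⁻⁶) = 50.78 K.
T = 25.6 + 50.78 = 76.38 °C.

76.4 °C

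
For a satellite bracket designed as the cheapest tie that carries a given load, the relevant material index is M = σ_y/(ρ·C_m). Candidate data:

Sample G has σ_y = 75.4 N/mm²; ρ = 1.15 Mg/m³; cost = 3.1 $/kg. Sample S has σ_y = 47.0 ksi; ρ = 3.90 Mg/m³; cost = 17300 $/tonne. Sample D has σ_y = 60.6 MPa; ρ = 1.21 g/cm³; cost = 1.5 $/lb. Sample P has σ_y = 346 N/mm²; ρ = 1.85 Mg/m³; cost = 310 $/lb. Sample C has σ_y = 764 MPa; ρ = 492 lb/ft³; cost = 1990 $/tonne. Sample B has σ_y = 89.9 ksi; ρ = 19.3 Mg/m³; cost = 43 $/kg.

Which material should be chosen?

sample C

After converting to SI:
  sample G: σ_y = 75.40 MPa, ρ = 1150 kg/m³, cost = 3.100 $/kg
  sample S: σ_y = 324.1 MPa, ρ = 3900 kg/m³, cost = 17.30 $/kg
  sample D: σ_y = 60.60 MPa, ρ = 1210 kg/m³, cost = 3.307 $/kg
  sample P: σ_y = 346.0 MPa, ρ = 1850 kg/m³, cost = 683.4 $/kg
  sample C: σ_y = 764.0 MPa, ρ = 7881 kg/m³, cost = 1.990 $/kg
  sample B: σ_y = 619.8 MPa, ρ = 19300 kg/m³, cost = 43.00 $/kg
  sample C: M = 48.7 kN·m per $
  sample G: M = 21.2 kN·m per $
  sample D: M = 15.1 kN·m per $
  sample S: M = 4.80 kN·m per $
  sample B: M = 0.747 kN·m per $
  sample P: M = 0.274 kN·m per $
Sample C ranks first.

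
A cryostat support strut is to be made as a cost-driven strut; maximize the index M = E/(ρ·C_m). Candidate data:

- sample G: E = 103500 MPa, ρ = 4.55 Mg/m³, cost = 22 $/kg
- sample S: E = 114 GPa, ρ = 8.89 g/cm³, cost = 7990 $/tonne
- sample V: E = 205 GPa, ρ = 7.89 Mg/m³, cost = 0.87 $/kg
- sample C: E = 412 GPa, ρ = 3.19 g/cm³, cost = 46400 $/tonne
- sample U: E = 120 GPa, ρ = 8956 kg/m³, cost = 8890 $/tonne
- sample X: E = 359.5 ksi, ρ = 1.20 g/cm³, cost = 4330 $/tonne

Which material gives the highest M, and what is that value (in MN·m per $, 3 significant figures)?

After converting to SI:
  sample G: E = 103.5 GPa, ρ = 4550 kg/m³, cost = 22.00 $/kg
  sample S: E = 114.0 GPa, ρ = 8890 kg/m³, cost = 7.990 $/kg
  sample V: E = 205.0 GPa, ρ = 7890 kg/m³, cost = 0.8700 $/kg
  sample C: E = 412.0 GPa, ρ = 3190 kg/m³, cost = 46.40 $/kg
  sample U: E = 120.0 GPa, ρ = 8956 kg/m³, cost = 8.890 $/kg
  sample X: E = 2.479 GPa, ρ = 1200 kg/m³, cost = 4.330 $/kg
  sample V: M = 29.9 MN·m per $
  sample C: M = 2.78 MN·m per $
  sample S: M = 1.60 MN·m per $
  sample U: M = 1.51 MN·m per $
  sample G: M = 1.03 MN·m per $
  sample X: M = 0.477 MN·m per $
The maximum is for sample V.

sample V, M = 29.9 MN·m per $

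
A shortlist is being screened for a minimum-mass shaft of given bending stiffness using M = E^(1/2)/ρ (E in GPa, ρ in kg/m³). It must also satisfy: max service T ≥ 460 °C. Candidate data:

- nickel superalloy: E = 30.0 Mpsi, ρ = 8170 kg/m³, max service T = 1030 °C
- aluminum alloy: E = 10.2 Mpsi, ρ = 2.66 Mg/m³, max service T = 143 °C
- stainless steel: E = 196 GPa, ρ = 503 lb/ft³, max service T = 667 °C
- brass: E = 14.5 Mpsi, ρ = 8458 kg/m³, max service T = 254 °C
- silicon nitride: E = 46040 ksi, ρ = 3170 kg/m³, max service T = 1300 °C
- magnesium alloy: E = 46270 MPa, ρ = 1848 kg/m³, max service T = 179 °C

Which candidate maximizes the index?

silicon nitride

Screen on constraints: max service T ≥ 460 °C. Survivors: nickel superalloy, stainless steel, silicon nitride.
Putting every candidate on a common basis:
  nickel superalloy: E = 206.8 GPa, ρ = 8170 kg/m³
  stainless steel: E = 196.0 GPa, ρ = 8057 kg/m³
  silicon nitride: E = 317.4 GPa, ρ = 3170 kg/m³
  silicon nitride: M = 5.62×10⁻³
  nickel superalloy: M = 1.76×10⁻³
  stainless steel: M = 1.74×10⁻³
Silicon nitride has the largest M.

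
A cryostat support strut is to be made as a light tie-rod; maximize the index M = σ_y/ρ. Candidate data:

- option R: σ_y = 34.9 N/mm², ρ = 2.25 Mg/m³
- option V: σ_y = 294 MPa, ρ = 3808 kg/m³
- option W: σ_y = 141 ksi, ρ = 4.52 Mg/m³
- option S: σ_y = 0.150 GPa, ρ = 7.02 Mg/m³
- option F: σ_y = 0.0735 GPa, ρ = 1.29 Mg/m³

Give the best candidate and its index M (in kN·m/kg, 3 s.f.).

option W, M = 215 kN·m/kg

Putting every candidate on a common basis:
  option R: σ_y = 34.90 MPa, ρ = 2250 kg/m³
  option V: σ_y = 294.0 MPa, ρ = 3808 kg/m³
  option W: σ_y = 972.2 MPa, ρ = 4520 kg/m³
  option S: σ_y = 150.0 MPa, ρ = 7020 kg/m³
  option F: σ_y = 73.50 MPa, ρ = 1290 kg/m³
  option W: M = 215 kN·m/kg
  option V: M = 77.2 kN·m/kg
  option F: M = 57.0 kN·m/kg
  option S: M = 21.4 kN·m/kg
  option R: M = 15.5 kN·m/kg
Option W has the largest M.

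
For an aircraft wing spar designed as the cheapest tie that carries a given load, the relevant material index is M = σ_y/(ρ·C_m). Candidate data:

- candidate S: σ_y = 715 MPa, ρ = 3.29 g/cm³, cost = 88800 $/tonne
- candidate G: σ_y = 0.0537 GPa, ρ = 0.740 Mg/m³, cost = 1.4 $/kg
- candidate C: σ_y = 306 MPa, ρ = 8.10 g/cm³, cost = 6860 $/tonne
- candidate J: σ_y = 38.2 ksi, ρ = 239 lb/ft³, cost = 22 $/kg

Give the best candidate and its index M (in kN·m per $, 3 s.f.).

After converting to SI:
  candidate S: σ_y = 715.0 MPa, ρ = 3290 kg/m³, cost = 88.80 $/kg
  candidate G: σ_y = 53.70 MPa, ρ = 740.0 kg/m³, cost = 1.400 $/kg
  candidate C: σ_y = 306.0 MPa, ρ = 8100 kg/m³, cost = 6.860 $/kg
  candidate J: σ_y = 263.4 MPa, ρ = 3828 kg/m³, cost = 22.00 $/kg
  candidate G: M = 51.8 kN·m per $
  candidate C: M = 5.51 kN·m per $
  candidate J: M = 3.13 kN·m per $
  candidate S: M = 2.45 kN·m per $
The maximum is for candidate G.

candidate G, M = 51.8 kN·m per $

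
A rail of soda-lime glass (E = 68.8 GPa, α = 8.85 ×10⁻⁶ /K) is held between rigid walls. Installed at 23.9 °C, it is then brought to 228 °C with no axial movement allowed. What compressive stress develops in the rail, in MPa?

124 MPa

ΔT = 204.1 K. Constrained thermal stress σ = E·α·ΔT = 68.80×10³ MPa × 8.85×10⁻⁶ × 204.1 = 124 MPa (compressive).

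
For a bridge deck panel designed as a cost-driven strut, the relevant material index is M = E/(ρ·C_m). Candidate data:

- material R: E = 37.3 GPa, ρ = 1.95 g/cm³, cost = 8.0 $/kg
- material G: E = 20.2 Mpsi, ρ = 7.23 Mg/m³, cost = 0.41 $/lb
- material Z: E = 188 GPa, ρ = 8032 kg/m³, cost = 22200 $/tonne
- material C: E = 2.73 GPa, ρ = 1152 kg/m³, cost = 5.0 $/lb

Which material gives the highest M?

Convert each candidate to consistent units, then evaluate M:
  material R: E = 37.30 GPa, ρ = 1950 kg/m³, cost = 8.000 $/kg
  material G: E = 139.3 GPa, ρ = 7230 kg/m³, cost = 0.9039 $/kg
  material Z: E = 188.0 GPa, ρ = 8032 kg/m³, cost = 22.20 $/kg
  material C: E = 2.730 GPa, ρ = 1152 kg/m³, cost = 11.02 $/kg
  material G: M = 21.3 MN·m per $
  material R: M = 2.39 MN·m per $
  material Z: M = 1.05 MN·m per $
  material C: M = 0.215 MN·m per $
Material G has the largest M.

material G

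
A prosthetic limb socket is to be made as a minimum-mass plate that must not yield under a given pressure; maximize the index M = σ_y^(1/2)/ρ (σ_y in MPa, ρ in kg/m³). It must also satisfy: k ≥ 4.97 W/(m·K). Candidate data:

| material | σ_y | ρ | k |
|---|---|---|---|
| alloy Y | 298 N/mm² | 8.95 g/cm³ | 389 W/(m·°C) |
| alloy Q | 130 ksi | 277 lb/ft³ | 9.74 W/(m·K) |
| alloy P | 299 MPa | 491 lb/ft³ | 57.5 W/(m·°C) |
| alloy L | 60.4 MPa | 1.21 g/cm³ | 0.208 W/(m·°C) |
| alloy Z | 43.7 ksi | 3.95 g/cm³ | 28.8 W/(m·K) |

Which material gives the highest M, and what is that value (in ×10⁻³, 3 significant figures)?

alloy Q, M = 6.75×10⁻³

Screen on constraints: k ≥ 4.97 W/(m·K). Survivors: alloy Y, alloy Q, alloy P, alloy Z.
After converting to SI:
  alloy Y: σ_y = 298.0 MPa, ρ = 8950 kg/m³
  alloy Q: σ_y = 896.3 MPa, ρ = 4437 kg/m³
  alloy P: σ_y = 299.0 MPa, ρ = 7865 kg/m³
  alloy Z: σ_y = 301.3 MPa, ρ = 3950 kg/m³
  alloy Q: M = 6.75×10⁻³
  alloy Z: M = 4.39×10⁻³
  alloy P: M = 2.20×10⁻³
  alloy Y: M = 1.93×10⁻³
Highest index: alloy Q.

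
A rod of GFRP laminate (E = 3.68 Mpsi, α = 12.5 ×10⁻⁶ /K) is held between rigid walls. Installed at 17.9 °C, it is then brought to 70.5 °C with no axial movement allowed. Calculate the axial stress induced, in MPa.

E = 3.68 Mpsi = 25.37 GPa.
ΔT = 52.60 K. Constrained thermal stress σ = E·α·ΔT = 25.37×10³ MPa × 12.5×10⁻⁶ × 52.60 = 16.7 MPa (compressive).

16.7 MPa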